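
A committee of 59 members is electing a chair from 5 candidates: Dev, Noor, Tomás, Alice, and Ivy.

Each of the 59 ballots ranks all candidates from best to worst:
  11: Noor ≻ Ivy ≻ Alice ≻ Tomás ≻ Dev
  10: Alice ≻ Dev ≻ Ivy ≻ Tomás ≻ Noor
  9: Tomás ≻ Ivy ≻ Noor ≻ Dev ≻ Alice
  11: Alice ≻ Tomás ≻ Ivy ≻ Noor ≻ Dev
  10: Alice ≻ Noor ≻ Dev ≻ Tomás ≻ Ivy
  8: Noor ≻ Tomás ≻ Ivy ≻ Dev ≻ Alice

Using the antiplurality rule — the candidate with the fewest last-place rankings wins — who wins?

Last-place votes: Dev 22, Noor 10, Tomás 0, Alice 17, Ivy 10.

Tomás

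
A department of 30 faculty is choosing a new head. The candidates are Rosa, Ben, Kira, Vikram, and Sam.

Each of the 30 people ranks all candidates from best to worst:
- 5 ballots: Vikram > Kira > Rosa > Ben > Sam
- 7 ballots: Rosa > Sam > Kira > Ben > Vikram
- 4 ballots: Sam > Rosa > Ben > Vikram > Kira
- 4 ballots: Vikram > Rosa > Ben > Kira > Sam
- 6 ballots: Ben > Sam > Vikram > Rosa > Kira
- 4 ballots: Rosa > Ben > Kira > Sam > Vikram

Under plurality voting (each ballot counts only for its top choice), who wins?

Rosa

First-place votes: Rosa 11, Ben 6, Kira 0, Vikram 9, Sam 4.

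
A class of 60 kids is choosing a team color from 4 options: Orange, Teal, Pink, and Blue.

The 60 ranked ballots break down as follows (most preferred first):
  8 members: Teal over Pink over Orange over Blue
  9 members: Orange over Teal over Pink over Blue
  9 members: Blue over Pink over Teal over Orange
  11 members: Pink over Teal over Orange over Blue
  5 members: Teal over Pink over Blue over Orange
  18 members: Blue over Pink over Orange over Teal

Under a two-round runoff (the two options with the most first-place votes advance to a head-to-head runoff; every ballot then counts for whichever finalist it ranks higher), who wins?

Round 1 first-place votes: Orange 9, Teal 13, Pink 11, Blue 27. Blue and Teal advance.
Runoff: Blue is ranked above Teal on 27 ballots, Teal above Blue on 33.

Teal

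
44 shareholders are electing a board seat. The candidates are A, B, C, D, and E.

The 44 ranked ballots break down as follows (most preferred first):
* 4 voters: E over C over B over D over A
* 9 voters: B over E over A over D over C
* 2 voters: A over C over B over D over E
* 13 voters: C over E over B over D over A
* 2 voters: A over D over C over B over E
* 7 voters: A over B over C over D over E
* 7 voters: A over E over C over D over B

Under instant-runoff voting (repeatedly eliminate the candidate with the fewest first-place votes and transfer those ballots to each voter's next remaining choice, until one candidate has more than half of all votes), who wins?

A

Round 1: A 18, B 9, C 13, D 0, E 4. D eliminated.
Round 2: A 18, B 9, C 13, E 4. E eliminated.
Round 3: A 18, B 9, C 17. B eliminated.
Round 4: A 27, C 17. A has a majority (≥23).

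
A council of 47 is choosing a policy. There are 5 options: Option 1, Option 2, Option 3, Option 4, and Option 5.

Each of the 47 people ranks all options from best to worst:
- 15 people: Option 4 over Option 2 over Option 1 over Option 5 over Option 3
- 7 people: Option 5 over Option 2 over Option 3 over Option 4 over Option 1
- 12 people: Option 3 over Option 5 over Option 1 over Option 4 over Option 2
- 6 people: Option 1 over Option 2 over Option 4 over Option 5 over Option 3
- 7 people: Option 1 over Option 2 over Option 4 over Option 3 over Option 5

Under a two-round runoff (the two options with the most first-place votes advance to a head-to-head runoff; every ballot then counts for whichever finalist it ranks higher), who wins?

Option 1

Round 1 first-place votes: Option 1 13, Option 2 0, Option 3 12, Option 4 15, Option 5 7. Option 4 and Option 1 advance.
Runoff: Option 4 is ranked above Option 1 on 22 ballots, Option 1 above Option 4 on 25.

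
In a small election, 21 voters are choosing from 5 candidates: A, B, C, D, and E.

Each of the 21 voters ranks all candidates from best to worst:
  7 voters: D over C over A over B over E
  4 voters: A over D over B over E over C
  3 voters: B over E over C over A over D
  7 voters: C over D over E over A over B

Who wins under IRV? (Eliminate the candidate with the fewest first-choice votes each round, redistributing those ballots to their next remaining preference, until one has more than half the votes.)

D

Round 1: A 4, B 3, C 7, D 7, E 0. E eliminated.
Round 2: A 4, B 3, C 7, D 7. B eliminated.
Round 3: A 4, C 10, D 7. A eliminated.
Round 4: C 10, D 11. D has a majority (≥11).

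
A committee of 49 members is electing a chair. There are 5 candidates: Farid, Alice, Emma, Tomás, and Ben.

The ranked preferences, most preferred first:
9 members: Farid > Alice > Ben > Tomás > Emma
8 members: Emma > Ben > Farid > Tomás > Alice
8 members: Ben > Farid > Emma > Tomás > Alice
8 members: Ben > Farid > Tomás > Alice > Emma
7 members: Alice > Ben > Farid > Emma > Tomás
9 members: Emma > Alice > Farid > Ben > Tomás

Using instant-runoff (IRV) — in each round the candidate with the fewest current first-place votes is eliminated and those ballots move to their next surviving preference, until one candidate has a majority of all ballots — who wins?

Round 1: Farid 9, Alice 7, Emma 17, Tomás 0, Ben 16. Tomás eliminated.
Round 2: Farid 9, Alice 7, Emma 17, Ben 16. Alice eliminated.
Round 3: Farid 9, Emma 17, Ben 23. Farid eliminated.
Round 4: Emma 17, Ben 32. Ben has a majority (≥25).

Ben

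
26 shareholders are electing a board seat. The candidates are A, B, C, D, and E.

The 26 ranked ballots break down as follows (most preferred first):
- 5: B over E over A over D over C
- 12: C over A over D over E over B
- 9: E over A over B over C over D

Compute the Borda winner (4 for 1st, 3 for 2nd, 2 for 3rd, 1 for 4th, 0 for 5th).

A: 5×2 + 12×3 + 9×3 = 73
B: 5×4 + 12×0 + 9×2 = 38
C: 5×0 + 12×4 + 9×1 = 57
D: 5×1 + 12×2 + 9×0 = 29
E: 5×3 + 12×1 + 9×4 = 63

A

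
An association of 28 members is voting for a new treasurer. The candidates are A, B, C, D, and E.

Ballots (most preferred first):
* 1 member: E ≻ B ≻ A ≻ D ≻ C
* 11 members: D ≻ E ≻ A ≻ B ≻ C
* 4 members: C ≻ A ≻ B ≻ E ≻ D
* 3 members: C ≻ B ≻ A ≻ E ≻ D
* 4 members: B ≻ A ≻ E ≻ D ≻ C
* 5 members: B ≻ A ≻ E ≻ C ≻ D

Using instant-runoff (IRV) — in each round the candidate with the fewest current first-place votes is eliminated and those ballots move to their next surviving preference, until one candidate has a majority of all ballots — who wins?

B

Round 1: A 0, B 9, C 7, D 11, E 1. A eliminated.
Round 2: B 9, C 7, D 11, E 1. E eliminated.
Round 3: B 10, C 7, D 11. C eliminated.
Round 4: B 17, D 11. B has a majority (≥15).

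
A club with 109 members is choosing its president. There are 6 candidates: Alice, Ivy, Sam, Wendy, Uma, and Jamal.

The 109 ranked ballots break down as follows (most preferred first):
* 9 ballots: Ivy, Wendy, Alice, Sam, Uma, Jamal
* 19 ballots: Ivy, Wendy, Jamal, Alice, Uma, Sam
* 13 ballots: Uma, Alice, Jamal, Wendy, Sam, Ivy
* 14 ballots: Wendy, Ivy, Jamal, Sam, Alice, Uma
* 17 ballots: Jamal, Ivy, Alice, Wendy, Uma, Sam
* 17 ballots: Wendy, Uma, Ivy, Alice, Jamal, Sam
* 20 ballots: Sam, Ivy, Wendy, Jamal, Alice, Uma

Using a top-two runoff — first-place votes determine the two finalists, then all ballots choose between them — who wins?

Round 1 first-place votes: Alice 0, Ivy 28, Sam 20, Wendy 31, Uma 13, Jamal 17. Wendy and Ivy advance.
Runoff: Wendy is ranked above Ivy on 44 ballots, Ivy above Wendy on 65.

Ivy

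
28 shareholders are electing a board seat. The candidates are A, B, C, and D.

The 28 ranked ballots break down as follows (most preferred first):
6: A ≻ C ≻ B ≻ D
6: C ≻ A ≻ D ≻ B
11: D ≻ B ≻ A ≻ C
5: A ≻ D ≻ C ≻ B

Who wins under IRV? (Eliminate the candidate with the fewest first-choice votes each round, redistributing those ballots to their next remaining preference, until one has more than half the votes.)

Round 1: A 11, B 0, C 6, D 11. B eliminated.
Round 2: A 11, C 6, D 11. C eliminated.
Round 3: A 17, D 11. A has a majority (≥15).

A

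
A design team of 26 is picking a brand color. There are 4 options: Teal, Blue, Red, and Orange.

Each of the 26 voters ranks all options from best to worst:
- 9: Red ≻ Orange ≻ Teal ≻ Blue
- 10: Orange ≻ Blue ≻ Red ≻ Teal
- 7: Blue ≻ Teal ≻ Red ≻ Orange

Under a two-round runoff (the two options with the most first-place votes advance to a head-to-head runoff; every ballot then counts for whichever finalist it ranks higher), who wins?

Round 1 first-place votes: Teal 0, Blue 7, Red 9, Orange 10. Orange and Red advance.
Runoff: Orange is ranked above Red on 10 ballots, Red above Orange on 16.

Red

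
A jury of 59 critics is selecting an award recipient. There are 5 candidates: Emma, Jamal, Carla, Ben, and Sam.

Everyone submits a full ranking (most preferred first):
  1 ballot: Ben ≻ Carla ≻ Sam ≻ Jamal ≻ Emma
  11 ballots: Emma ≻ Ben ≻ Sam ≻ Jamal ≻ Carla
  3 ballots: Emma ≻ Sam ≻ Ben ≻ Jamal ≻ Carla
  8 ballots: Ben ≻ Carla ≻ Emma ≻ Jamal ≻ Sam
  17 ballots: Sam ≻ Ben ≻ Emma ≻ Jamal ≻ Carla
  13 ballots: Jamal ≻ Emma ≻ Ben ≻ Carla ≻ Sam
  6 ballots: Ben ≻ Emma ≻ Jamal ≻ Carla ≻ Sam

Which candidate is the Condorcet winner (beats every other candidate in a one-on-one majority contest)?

Ben vs Emma: 32–27
Ben vs Jamal: 46–13
Ben vs Carla: 59–0
Ben vs Sam: 39–20
Ben beats every other candidate.

Ben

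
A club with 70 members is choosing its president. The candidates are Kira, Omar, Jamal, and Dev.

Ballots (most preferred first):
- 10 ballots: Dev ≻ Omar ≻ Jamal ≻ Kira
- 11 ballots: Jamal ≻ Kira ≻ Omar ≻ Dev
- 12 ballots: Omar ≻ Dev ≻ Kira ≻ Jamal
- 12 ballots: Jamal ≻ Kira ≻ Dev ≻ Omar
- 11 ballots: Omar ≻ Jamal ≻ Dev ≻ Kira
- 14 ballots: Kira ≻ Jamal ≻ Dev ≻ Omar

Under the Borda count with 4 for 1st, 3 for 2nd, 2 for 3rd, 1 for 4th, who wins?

Kira: 10×1 + 11×3 + 12×2 + 12×3 + 11×1 + 14×4 = 170
Omar: 10×3 + 11×2 + 12×4 + 12×1 + 11×4 + 14×1 = 170
Jamal: 10×2 + 11×4 + 12×1 + 12×4 + 11×3 + 14×3 = 199
Dev: 10×4 + 11×1 + 12×3 + 12×2 + 11×2 + 14×2 = 161

Jamal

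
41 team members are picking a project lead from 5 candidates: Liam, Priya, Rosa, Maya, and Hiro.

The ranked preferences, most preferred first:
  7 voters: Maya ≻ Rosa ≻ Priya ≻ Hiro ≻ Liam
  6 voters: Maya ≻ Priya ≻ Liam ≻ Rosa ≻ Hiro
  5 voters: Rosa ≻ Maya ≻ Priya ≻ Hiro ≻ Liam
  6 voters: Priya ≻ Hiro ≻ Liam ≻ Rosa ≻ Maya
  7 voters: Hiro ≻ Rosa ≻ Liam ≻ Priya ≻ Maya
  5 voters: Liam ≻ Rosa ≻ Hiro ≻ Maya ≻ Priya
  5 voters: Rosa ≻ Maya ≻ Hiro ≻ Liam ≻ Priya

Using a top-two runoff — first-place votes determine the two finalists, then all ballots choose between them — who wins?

Round 1 first-place votes: Liam 5, Priya 6, Rosa 10, Maya 13, Hiro 7. Maya and Rosa advance.
Runoff: Maya is ranked above Rosa on 13 ballots, Rosa above Maya on 28.

Rosa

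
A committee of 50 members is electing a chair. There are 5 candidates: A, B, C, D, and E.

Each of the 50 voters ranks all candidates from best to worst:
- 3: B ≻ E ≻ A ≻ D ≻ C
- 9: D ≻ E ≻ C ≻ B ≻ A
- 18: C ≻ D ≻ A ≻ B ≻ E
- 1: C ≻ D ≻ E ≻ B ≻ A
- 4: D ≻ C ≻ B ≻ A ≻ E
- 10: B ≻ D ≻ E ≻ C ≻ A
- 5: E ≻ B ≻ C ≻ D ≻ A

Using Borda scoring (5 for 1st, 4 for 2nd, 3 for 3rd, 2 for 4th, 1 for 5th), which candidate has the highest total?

A: 3×3 + 9×1 + 18×3 + 1×1 + 4×2 + 10×1 + 5×1 = 96
B: 3×5 + 9×2 + 18×2 + 1×2 + 4×3 + 10×5 + 5×4 = 153
C: 3×1 + 9×3 + 18×5 + 1×5 + 4×4 + 10×2 + 5×3 = 176
D: 3×2 + 9×5 + 18×4 + 1×4 + 4×5 + 10×4 + 5×2 = 197
E: 3×4 + 9×4 + 18×1 + 1×3 + 4×1 + 10×3 + 5×5 = 128

D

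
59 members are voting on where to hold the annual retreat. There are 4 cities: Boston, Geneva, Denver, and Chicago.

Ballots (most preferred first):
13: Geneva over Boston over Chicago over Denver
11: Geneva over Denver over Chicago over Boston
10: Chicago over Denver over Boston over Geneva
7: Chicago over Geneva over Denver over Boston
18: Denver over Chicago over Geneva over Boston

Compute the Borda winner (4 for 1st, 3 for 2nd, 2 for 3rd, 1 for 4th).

Chicago

Boston: 13×3 + 11×1 + 10×2 + 7×1 + 18×1 = 95
Geneva: 13×4 + 11×4 + 10×1 + 7×3 + 18×2 = 163
Denver: 13×1 + 11×3 + 10×3 + 7×2 + 18×4 = 162
Chicago: 13×2 + 11×2 + 10×4 + 7×4 + 18×3 = 170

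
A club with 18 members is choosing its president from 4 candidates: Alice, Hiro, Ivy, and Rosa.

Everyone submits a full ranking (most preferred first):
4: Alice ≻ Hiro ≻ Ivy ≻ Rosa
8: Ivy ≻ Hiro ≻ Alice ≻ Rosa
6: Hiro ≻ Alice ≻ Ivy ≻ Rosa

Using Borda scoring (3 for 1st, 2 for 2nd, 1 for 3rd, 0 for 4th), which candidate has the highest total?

Alice: 4×3 + 8×1 + 6×2 = 32
Hiro: 4×2 + 8×2 + 6×3 = 42
Ivy: 4×1 + 8×3 + 6×1 = 34
Rosa: 4×0 + 8×0 + 6×0 = 0

Hiro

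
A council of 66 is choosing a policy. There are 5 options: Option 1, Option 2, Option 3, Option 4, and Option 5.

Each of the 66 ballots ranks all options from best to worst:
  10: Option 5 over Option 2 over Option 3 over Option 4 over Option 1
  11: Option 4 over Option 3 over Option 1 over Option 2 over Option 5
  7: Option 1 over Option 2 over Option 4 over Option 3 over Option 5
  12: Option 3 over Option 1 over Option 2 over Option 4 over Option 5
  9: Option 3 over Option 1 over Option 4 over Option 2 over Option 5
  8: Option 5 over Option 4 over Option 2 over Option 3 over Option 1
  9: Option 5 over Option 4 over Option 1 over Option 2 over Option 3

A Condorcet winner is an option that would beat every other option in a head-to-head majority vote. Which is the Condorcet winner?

Option 4

Option 4 vs Option 1: 38–28
Option 4 vs Option 2: 37–29
Option 4 vs Option 3: 35–31
Option 4 vs Option 5: 39–27
Option 4 beats every other option.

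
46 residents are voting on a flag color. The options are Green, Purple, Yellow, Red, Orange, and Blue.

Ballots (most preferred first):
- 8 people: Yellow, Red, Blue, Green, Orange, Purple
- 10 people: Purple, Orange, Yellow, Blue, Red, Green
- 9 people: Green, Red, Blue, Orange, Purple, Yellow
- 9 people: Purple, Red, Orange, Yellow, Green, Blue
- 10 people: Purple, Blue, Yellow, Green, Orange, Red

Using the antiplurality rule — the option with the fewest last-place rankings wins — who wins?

Orange

Last-place votes: Green 10, Purple 8, Yellow 9, Red 10, Orange 0, Blue 9.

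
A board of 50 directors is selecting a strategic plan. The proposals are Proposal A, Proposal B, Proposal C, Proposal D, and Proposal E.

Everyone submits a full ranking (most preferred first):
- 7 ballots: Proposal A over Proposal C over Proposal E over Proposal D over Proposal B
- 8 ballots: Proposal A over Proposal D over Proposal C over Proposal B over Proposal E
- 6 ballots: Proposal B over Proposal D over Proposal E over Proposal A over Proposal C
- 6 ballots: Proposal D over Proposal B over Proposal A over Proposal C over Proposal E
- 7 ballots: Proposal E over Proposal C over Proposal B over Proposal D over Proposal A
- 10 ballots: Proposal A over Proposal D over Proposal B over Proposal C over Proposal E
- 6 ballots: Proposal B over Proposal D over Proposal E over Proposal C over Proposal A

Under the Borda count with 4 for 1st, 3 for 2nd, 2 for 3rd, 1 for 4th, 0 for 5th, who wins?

Proposal A: 7×4 + 8×4 + 6×1 + 6×2 + 7×0 + 10×4 + 6×0 = 118
Proposal B: 7×0 + 8×1 + 6×4 + 6×3 + 7×2 + 10×2 + 6×4 = 108
Proposal C: 7×3 + 8×2 + 6×0 + 6×1 + 7×3 + 10×1 + 6×1 = 80
Proposal D: 7×1 + 8×3 + 6×3 + 6×4 + 7×1 + 10×3 + 6×3 = 128
Proposal E: 7×2 + 8×0 + 6×2 + 6×0 + 7×4 + 10×0 + 6×2 = 66

Proposal D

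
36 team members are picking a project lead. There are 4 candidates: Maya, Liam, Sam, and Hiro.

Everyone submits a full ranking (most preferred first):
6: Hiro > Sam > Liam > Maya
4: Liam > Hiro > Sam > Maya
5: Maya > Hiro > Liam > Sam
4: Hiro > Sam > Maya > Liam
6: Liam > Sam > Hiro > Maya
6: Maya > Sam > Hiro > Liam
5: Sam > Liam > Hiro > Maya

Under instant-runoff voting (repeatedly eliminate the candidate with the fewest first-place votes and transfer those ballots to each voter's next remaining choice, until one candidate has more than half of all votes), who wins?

Round 1: Maya 11, Liam 10, Sam 5, Hiro 10. Sam eliminated.
Round 2: Maya 11, Liam 15, Hiro 10. Hiro eliminated.
Round 3: Maya 15, Liam 21. Liam has a majority (≥19).

Liam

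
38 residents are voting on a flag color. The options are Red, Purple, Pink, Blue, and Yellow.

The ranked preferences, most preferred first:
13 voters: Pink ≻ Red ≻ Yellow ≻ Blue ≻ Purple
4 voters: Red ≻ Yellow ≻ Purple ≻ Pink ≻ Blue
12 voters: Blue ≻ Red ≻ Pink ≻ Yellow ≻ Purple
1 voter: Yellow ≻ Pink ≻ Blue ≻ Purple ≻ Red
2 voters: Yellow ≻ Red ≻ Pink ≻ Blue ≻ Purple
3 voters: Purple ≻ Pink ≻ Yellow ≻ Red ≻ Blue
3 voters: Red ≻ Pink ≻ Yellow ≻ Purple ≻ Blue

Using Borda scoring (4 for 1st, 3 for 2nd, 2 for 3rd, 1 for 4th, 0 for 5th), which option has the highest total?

Red: 13×3 + 4×4 + 12×3 + 1×0 + 2×3 + 3×1 + 3×4 = 112
Purple: 13×0 + 4×2 + 12×0 + 1×1 + 2×0 + 3×4 + 3×1 = 24
Pink: 13×4 + 4×1 + 12×2 + 1×3 + 2×2 + 3×3 + 3×3 = 105
Blue: 13×1 + 4×0 + 12×4 + 1×2 + 2×1 + 3×0 + 3×0 = 65
Yellow: 13×2 + 4×3 + 12×1 + 1×4 + 2×4 + 3×2 + 3×2 = 74

Red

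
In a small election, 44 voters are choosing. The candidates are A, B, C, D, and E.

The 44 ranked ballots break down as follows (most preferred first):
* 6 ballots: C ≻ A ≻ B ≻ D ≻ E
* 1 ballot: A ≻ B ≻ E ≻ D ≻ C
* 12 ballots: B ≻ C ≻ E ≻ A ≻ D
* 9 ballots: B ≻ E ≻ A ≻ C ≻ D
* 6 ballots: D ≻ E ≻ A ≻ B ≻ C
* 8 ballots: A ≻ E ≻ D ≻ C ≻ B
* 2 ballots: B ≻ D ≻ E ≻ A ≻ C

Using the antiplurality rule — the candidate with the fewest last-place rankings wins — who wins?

Last-place votes: A 0, B 8, C 9, D 21, E 6.

A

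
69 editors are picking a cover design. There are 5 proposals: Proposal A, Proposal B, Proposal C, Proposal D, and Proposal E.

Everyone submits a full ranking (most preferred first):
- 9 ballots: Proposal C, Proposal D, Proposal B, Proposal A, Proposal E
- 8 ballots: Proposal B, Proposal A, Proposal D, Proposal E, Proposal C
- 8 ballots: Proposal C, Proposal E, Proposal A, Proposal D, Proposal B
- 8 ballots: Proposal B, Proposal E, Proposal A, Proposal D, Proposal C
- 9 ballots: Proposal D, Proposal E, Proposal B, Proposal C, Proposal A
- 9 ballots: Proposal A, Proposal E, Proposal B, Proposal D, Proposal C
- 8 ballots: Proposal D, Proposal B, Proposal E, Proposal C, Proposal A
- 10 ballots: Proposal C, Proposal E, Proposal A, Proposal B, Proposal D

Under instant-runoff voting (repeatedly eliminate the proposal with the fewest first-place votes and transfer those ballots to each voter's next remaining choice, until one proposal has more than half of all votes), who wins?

Proposal B

Round 1: Proposal A 9, Proposal B 16, Proposal C 27, Proposal D 17, Proposal E 0. Proposal E eliminated.
Round 2: Proposal A 9, Proposal B 16, Proposal C 27, Proposal D 17. Proposal A eliminated.
Round 3: Proposal B 25, Proposal C 27, Proposal D 17. Proposal D eliminated.
Round 4: Proposal B 42, Proposal C 27. Proposal B has a majority (≥35).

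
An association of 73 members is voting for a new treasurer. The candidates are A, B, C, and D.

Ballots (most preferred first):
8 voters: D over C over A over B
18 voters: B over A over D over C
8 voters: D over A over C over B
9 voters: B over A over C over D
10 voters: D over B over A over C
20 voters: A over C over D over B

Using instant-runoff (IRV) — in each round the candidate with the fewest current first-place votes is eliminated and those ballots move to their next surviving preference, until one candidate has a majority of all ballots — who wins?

Round 1: A 20, B 27, C 0, D 26. C eliminated.
Round 2: A 20, B 27, D 26. A eliminated.
Round 3: B 27, D 46. D has a majority (≥37).

D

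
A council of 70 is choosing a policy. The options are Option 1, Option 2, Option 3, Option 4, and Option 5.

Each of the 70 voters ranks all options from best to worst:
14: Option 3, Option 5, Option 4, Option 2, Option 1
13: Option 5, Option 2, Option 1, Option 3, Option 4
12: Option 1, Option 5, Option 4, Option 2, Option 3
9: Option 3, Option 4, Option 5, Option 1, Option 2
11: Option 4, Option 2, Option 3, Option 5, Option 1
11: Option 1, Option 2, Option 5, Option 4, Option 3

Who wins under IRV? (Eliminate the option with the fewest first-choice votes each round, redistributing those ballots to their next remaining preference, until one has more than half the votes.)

Option 1

Round 1: Option 1 23, Option 2 0, Option 3 23, Option 4 11, Option 5 13. Option 2 eliminated.
Round 2: Option 1 23, Option 3 23, Option 4 11, Option 5 13. Option 4 eliminated.
Round 3: Option 1 23, Option 3 34, Option 5 13. Option 5 eliminated.
Round 4: Option 1 36, Option 3 34. Option 1 has a majority (≥36).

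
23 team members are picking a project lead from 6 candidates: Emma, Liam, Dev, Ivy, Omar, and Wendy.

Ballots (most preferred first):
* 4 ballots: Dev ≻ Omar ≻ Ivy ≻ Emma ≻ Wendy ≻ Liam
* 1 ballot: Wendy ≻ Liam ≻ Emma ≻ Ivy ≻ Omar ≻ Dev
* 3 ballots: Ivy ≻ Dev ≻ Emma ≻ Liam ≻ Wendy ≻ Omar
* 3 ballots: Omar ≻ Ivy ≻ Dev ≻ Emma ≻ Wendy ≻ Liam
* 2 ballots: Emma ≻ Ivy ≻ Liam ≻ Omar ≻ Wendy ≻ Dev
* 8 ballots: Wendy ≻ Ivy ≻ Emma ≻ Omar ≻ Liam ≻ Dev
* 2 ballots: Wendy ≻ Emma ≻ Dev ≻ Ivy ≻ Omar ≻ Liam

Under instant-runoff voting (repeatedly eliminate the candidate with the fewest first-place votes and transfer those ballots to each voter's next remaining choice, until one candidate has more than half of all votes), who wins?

Ivy

Round 1: Emma 2, Liam 0, Dev 4, Ivy 3, Omar 3, Wendy 11. Liam eliminated.
Round 2: Emma 2, Dev 4, Ivy 3, Omar 3, Wendy 11. Emma eliminated.
Round 3: Dev 4, Ivy 5, Omar 3, Wendy 11. Omar eliminated.
Round 4: Dev 4, Ivy 8, Wendy 11. Dev eliminated.
Round 5: Ivy 12, Wendy 11. Ivy has a majority (≥12).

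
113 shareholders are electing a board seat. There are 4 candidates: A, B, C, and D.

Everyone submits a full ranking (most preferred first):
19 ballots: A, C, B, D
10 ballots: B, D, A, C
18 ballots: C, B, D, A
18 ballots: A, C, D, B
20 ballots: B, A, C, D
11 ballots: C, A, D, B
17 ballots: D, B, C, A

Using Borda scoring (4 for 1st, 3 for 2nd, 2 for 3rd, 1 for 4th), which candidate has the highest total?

A: 19×4 + 10×2 + 18×1 + 18×4 + 20×3 + 11×3 + 17×1 = 296
B: 19×2 + 10×4 + 18×3 + 18×1 + 20×4 + 11×1 + 17×3 = 292
C: 19×3 + 10×1 + 18×4 + 18×3 + 20×2 + 11×4 + 17×2 = 311
D: 19×1 + 10×3 + 18×2 + 18×2 + 20×1 + 11×2 + 17×4 = 231

C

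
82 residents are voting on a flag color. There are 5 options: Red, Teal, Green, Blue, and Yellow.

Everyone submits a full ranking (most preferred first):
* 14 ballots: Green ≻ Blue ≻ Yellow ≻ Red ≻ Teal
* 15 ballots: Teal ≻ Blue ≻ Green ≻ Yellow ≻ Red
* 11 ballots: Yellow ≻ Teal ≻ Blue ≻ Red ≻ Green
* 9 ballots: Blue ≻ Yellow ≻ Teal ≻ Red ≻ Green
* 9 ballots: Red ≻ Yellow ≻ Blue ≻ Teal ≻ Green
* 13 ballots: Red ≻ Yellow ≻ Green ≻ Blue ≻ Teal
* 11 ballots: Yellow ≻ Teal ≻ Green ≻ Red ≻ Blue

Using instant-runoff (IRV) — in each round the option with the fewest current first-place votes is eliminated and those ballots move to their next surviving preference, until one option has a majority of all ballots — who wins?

Yellow

Round 1: Red 22, Teal 15, Green 14, Blue 9, Yellow 22. Blue eliminated.
Round 2: Red 22, Teal 15, Green 14, Yellow 31. Green eliminated.
Round 3: Red 22, Teal 15, Yellow 45. Yellow has a majority (≥42).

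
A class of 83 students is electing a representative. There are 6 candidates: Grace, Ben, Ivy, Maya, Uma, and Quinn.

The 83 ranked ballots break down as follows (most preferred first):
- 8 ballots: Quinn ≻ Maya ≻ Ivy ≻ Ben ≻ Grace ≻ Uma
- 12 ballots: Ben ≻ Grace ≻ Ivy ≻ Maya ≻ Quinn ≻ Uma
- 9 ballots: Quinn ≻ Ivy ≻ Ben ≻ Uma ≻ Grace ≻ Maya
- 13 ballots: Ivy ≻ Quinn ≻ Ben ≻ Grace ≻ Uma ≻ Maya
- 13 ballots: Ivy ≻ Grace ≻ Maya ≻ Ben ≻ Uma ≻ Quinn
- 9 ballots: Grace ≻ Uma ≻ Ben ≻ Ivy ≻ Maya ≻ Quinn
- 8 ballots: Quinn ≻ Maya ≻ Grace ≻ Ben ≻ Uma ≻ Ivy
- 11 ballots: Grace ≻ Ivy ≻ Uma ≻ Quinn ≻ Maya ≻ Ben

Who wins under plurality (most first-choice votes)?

First-place votes: Grace 20, Ben 12, Ivy 26, Maya 0, Uma 0, Quinn 25.

Ivy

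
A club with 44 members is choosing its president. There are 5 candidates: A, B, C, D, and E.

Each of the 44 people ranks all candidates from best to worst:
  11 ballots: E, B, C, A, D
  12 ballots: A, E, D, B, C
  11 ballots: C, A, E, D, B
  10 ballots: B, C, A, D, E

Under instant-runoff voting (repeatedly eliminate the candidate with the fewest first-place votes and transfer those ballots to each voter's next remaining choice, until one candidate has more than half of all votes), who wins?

C

Round 1: A 12, B 10, C 11, D 0, E 11. D eliminated.
Round 2: A 12, B 10, C 11, E 11. B eliminated.
Round 3: A 12, C 21, E 11. E eliminated.
Round 4: A 12, C 32. C has a majority (≥23).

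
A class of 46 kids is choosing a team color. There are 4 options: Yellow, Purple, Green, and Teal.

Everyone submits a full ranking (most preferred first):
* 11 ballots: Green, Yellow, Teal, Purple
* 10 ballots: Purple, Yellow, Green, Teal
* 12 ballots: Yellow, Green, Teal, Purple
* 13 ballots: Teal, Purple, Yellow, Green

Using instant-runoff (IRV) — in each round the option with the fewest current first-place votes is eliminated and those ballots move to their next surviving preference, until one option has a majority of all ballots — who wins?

Round 1: Yellow 12, Purple 10, Green 11, Teal 13. Purple eliminated.
Round 2: Yellow 22, Green 11, Teal 13. Green eliminated.
Round 3: Yellow 33, Teal 13. Yellow has a majority (≥24).

Yellow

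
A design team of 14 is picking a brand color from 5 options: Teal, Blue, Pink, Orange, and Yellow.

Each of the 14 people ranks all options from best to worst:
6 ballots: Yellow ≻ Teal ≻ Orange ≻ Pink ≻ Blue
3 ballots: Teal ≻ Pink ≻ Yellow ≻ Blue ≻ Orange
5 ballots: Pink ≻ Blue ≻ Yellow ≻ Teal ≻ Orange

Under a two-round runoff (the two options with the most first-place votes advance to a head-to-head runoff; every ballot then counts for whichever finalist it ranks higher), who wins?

Round 1 first-place votes: Teal 3, Blue 0, Pink 5, Orange 0, Yellow 6. Yellow and Pink advance.
Runoff: Yellow is ranked above Pink on 6 ballots, Pink above Yellow on 8.

Pink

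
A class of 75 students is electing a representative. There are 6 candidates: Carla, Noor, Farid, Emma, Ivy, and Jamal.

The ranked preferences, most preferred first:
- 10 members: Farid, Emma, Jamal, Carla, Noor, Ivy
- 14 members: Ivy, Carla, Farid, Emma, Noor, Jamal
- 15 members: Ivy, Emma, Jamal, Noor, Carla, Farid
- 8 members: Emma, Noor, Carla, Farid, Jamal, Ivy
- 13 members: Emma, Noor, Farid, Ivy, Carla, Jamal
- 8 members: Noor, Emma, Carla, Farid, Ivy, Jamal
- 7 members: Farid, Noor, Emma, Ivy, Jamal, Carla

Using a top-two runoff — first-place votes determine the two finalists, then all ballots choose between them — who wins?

Emma

Round 1 first-place votes: Carla 0, Noor 8, Farid 17, Emma 21, Ivy 29, Jamal 0. Ivy and Emma advance.
Runoff: Ivy is ranked above Emma on 29 ballots, Emma above Ivy on 46.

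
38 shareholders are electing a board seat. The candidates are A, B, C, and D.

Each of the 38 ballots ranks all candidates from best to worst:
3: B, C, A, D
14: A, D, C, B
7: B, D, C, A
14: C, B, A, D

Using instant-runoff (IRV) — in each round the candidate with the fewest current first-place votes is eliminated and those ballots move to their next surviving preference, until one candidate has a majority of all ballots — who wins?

Round 1: A 14, B 10, C 14, D 0. D eliminated.
Round 2: A 14, B 10, C 14. B eliminated.
Round 3: A 14, C 24. C has a majority (≥20).

C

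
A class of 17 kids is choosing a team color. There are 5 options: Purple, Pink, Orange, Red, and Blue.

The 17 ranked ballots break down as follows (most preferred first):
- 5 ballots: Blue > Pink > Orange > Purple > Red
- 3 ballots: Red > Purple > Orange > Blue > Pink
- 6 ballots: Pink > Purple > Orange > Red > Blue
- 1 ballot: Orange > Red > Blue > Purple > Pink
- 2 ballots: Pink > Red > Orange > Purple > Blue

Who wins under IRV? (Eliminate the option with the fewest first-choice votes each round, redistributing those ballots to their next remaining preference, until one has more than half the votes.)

Blue

Round 1: Purple 0, Pink 8, Orange 1, Red 3, Blue 5. Purple eliminated.
Round 2: Pink 8, Orange 1, Red 3, Blue 5. Orange eliminated.
Round 3: Pink 8, Red 4, Blue 5. Red eliminated.
Round 4: Pink 8, Blue 9. Blue has a majority (≥9).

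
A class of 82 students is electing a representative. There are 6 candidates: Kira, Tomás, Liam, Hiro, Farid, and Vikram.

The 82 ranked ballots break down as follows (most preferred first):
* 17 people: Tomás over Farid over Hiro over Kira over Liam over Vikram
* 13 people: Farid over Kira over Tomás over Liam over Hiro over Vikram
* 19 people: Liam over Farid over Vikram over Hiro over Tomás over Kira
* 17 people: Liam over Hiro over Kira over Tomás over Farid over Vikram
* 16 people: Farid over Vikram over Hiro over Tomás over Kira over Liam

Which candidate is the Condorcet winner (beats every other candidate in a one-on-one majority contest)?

Farid vs Kira: 65–17
Farid vs Tomás: 48–34
Farid vs Liam: 46–36
Farid vs Hiro: 65–17
Farid vs Vikram: 82–0
Farid beats every other candidate.

Farid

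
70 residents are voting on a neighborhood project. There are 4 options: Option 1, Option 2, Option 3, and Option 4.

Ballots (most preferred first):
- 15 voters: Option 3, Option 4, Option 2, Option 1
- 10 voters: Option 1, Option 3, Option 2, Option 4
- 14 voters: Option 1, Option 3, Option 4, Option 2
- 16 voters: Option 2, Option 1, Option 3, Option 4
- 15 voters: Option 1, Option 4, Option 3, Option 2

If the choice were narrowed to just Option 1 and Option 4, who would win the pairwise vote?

Option 1

Option 1 is ranked above Option 4 on 55 ballots; Option 4 above Option 1 on 15.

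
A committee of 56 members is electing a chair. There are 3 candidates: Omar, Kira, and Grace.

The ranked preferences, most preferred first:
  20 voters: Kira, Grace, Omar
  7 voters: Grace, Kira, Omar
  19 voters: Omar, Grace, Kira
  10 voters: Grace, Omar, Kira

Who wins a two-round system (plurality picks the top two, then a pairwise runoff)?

Omar

Round 1 first-place votes: Omar 19, Kira 20, Grace 17. Kira and Omar advance.
Runoff: Kira is ranked above Omar on 27 ballots, Omar above Kira on 29.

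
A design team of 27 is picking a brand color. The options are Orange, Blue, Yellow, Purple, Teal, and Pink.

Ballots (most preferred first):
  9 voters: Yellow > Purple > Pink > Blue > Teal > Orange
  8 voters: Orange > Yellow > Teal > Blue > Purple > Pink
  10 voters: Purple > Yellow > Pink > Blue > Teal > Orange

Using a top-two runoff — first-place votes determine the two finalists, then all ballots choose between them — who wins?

Yellow

Round 1 first-place votes: Orange 8, Blue 0, Yellow 9, Purple 10, Teal 0, Pink 0. Purple and Yellow advance.
Runoff: Purple is ranked above Yellow on 10 ballots, Yellow above Purple on 17.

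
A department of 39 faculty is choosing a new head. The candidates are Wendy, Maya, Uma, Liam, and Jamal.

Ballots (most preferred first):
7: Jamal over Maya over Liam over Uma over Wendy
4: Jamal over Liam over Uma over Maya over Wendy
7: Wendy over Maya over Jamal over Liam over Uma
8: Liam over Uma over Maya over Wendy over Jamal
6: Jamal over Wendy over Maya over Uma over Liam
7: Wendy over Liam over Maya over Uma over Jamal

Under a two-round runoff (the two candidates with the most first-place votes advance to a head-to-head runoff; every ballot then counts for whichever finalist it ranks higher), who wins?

Wendy

Round 1 first-place votes: Wendy 14, Maya 0, Uma 0, Liam 8, Jamal 17. Jamal and Wendy advance.
Runoff: Jamal is ranked above Wendy on 17 ballots, Wendy above Jamal on 22.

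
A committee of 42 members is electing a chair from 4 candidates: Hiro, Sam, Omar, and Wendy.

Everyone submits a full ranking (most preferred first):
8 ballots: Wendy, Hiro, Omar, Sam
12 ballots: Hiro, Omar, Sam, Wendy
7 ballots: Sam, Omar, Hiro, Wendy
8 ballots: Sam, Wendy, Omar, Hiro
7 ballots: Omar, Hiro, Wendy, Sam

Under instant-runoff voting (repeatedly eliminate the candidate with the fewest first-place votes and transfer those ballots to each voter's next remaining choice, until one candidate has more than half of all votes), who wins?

Hiro

Round 1: Hiro 12, Sam 15, Omar 7, Wendy 8. Omar eliminated.
Round 2: Hiro 19, Sam 15, Wendy 8. Wendy eliminated.
Round 3: Hiro 27, Sam 15. Hiro has a majority (≥22).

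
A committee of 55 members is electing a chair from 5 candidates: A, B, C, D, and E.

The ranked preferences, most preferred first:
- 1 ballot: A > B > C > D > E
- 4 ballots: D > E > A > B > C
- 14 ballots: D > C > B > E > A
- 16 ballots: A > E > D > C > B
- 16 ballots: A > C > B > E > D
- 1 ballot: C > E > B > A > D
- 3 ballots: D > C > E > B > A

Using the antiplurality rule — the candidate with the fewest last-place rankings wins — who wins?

Last-place votes: A 17, B 16, C 4, D 17, E 1.

E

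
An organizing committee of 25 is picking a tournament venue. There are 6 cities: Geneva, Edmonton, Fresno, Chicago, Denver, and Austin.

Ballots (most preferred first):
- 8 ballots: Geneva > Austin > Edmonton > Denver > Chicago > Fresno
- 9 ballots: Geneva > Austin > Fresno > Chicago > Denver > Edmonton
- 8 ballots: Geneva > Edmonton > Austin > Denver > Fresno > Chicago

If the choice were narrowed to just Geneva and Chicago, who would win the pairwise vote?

Geneva

Geneva is ranked above Chicago on 25 ballots; Chicago above Geneva on 0.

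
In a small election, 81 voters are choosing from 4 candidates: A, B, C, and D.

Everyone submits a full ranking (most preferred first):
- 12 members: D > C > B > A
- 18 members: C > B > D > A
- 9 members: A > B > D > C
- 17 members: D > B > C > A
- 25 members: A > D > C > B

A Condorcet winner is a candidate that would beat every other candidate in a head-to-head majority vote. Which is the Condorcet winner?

D vs A: 47–34
D vs B: 54–27
D vs C: 63–18
D beats every other candidate.

D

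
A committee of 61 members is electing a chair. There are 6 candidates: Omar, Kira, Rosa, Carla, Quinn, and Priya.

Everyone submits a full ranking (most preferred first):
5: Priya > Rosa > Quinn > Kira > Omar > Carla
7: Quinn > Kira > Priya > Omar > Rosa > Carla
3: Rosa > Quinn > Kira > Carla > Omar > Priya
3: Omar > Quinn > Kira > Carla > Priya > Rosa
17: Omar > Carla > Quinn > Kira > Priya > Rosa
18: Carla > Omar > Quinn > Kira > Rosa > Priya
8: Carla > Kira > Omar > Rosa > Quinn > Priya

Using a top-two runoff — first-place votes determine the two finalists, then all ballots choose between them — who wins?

Omar

Round 1 first-place votes: Omar 20, Kira 0, Rosa 3, Carla 26, Quinn 7, Priya 5. Carla and Omar advance.
Runoff: Carla is ranked above Omar on 29 ballots, Omar above Carla on 32.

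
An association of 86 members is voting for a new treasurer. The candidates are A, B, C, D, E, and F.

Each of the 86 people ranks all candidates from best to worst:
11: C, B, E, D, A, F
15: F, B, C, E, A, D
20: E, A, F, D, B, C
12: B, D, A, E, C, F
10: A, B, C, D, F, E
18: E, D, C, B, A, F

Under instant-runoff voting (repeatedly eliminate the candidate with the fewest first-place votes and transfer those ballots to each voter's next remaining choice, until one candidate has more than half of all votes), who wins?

Round 1: A 10, B 12, C 11, D 0, E 38, F 15. D eliminated.
Round 2: A 10, B 12, C 11, E 38, F 15. A eliminated.
Round 3: B 22, C 11, E 38, F 15. C eliminated.
Round 4: B 33, E 38, F 15. F eliminated.
Round 5: B 48, E 38. B has a majority (≥44).

B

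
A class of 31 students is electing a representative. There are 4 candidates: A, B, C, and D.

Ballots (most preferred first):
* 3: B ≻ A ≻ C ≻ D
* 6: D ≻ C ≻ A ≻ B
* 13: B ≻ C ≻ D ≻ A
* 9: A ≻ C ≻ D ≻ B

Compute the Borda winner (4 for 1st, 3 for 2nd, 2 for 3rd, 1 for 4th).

C

A: 3×3 + 6×2 + 13×1 + 9×4 = 70
B: 3×4 + 6×1 + 13×4 + 9×1 = 79
C: 3×2 + 6×3 + 13×3 + 9×3 = 90
D: 3×1 + 6×4 + 13×2 + 9×2 = 71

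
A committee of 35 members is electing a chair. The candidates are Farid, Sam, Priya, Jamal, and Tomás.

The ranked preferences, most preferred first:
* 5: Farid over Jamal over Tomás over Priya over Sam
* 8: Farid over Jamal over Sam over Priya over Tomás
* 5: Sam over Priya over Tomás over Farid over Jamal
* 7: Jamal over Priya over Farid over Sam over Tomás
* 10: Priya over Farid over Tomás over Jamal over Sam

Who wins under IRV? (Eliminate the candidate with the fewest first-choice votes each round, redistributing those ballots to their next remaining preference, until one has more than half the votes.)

Round 1: Farid 13, Sam 5, Priya 10, Jamal 7, Tomás 0. Tomás eliminated.
Round 2: Farid 13, Sam 5, Priya 10, Jamal 7. Sam eliminated.
Round 3: Farid 13, Priya 15, Jamal 7. Jamal eliminated.
Round 4: Farid 13, Priya 22. Priya has a majority (≥18).

Priya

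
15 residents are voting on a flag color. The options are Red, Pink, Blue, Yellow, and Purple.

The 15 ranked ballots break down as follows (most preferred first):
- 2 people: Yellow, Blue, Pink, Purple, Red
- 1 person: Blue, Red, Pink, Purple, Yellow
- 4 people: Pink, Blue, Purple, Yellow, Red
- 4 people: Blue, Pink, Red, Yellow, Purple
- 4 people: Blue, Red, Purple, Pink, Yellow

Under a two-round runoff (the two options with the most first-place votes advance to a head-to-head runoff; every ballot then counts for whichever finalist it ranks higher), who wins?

Round 1 first-place votes: Red 0, Pink 4, Blue 9, Yellow 2, Purple 0. Blue and Pink advance.
Runoff: Blue is ranked above Pink on 11 ballots, Pink above Blue on 4.

Blue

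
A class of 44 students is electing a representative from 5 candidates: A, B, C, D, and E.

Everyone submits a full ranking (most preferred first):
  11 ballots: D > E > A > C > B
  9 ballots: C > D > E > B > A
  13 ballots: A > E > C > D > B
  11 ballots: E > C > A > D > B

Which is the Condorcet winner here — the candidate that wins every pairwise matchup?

E

E vs A: 31–13
E vs B: 44–0
E vs C: 35–9
E vs D: 24–20
E beats every other candidate.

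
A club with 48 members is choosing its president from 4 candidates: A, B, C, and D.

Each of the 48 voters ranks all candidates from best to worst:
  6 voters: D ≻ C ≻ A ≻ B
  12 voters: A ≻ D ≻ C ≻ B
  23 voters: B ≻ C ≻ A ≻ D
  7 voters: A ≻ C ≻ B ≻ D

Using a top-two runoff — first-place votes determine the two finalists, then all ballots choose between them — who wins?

A

Round 1 first-place votes: A 19, B 23, C 0, D 6. B and A advance.
Runoff: B is ranked above A on 23 ballots, A above B on 25.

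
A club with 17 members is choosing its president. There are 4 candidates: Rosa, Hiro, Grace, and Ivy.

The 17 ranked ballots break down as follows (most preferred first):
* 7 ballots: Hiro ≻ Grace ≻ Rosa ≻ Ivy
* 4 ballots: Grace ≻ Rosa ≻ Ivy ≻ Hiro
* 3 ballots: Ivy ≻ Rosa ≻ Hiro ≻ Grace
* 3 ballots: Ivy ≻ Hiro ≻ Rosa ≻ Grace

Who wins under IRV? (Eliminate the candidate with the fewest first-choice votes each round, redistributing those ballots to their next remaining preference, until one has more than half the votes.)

Round 1: Rosa 0, Hiro 7, Grace 4, Ivy 6. Rosa eliminated.
Round 2: Hiro 7, Grace 4, Ivy 6. Grace eliminated.
Round 3: Hiro 7, Ivy 10. Ivy has a majority (≥9).

Ivy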